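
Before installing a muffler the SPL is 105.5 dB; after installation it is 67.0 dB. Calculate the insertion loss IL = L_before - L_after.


Insertion loss = SPL without muffler - SPL with muffler
IL = 105.5 - 67.0 = 38.5 dB


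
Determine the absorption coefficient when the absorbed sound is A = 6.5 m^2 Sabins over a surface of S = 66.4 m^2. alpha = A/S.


Absorption coefficient = absorbed power / incident power
alpha = A / S = 6.5 / 66.4 = 0.097892


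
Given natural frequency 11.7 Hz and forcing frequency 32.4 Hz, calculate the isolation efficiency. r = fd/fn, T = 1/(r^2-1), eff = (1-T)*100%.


r = 32.4 / 11.7 = 2.76923
r^2 - 1 = 2.76923^2 - 1 = 6.66863
T = 1/6.66863 = 0.149956
Efficiency = (1 - 0.149956)*100 = 85.004 %


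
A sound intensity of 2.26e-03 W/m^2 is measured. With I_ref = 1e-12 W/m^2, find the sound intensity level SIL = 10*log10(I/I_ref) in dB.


I / I_ref = 2.26e-03 / 1e-12 = 2.26e+09
SIL = 10 * log10(2.26e+09) = 93.541 dB


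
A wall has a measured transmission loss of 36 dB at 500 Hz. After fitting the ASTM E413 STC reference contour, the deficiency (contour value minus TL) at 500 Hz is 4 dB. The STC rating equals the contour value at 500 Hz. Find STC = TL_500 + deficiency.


By ASTM E413, STC = value of the fitted reference contour at 500 Hz.
Contour value at 500 Hz = TL_500 + deficiency = 36 + 4 = 40
STC = 40


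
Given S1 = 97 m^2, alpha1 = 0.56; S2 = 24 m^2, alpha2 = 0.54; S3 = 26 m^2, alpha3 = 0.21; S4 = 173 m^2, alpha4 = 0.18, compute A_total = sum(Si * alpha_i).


97 * 0.56 = 54.32
24 * 0.54 = 12.96
26 * 0.21 = 5.46
173 * 0.18 = 31.14
A_total = 54.32 + 12.96 + 5.46 + 31.14 = 103.88 m^2


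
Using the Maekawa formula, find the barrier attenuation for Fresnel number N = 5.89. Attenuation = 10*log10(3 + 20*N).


3 + 20*N = 3 + 20*5.89 = 120.8
Att = 10*log10(120.8) = 20.821 dB


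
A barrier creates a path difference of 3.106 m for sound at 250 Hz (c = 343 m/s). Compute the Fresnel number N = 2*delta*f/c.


N = 2*delta*f/c = 2*delta/lambda, where lambda = c/f
lambda = 343 / 250 = 1.372 m
N = 2 * 3.106 / 1.372 = 4.5277


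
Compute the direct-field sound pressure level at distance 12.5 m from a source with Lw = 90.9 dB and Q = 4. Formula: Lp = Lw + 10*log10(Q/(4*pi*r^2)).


4*pi*r^2 = 4*pi*12.5^2 = 1963.5 m^2
Q / (4*pi*r^2) = 4 / 1963.5 = 0.00203718
Lp = 90.9 + 10*log10(0.00203718) = 63.99 dB


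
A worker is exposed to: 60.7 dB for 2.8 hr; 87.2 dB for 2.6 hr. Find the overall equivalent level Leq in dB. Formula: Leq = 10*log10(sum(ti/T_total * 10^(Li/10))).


T_total = 2.8 + 2.6 = 5.4 hr
(2.8/5.4) * 10^(60.7/10) = 609206
(2.6/5.4) * 10^(87.2/10) = 2.52685e+08
Sum = 609206 + 2.52685e+08 = 2.53294e+08
Leq = 10*log10(2.53294e+08) = 84.036 dB


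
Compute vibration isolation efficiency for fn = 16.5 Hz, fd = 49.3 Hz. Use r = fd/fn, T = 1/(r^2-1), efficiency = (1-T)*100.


r = 49.3 / 16.5 = 2.98788
r^2 - 1 = 2.98788^2 - 1 = 7.92743
T = 1/7.92743 = 0.126144
Efficiency = (1 - 0.126144)*100 = 87.386 %


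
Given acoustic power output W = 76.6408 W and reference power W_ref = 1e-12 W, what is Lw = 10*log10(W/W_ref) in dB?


W / W_ref = 76.6408 / 1e-12 = 7.66408e+13
Lw = 10 * log10(7.66408e+13) = 138.84 dB


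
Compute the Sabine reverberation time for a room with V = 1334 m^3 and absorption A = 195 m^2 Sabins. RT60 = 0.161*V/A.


RT60 = 0.161 * 1334 / 195 = 1.1014 s


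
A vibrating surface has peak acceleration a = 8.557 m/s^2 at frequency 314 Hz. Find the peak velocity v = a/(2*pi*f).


omega = 2*pi*f = 2*pi*314 = 1972.92 rad/s
v = a / omega = 8.557 / 1972.92 = 0.0043372 m/s


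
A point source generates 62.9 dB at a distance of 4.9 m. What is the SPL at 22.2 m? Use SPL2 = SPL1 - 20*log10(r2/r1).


r2/r1 = 22.2/4.9 = 4.53061
Correction = 20*log10(4.53061) = 13.1231 dB
SPL2 = 62.9 - 13.1231 = 49.777 dB


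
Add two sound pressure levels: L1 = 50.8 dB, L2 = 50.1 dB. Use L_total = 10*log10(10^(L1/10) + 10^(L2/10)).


10^(50.8/10) = 120226
10^(50.1/10) = 102329
Sum = 120226 + 102329 = 222555
L_total = 10*log10(222555) = 53.474 dB


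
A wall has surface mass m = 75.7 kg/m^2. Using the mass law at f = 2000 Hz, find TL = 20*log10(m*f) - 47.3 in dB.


m * f = 75.7 * 2000 = 151400
20*log10(151400) = 103.603 dB
TL = 103.603 - 47.3 = 56.303 dB


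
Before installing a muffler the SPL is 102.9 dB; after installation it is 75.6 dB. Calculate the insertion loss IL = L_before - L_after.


Insertion loss = SPL without muffler - SPL with muffler
IL = 102.9 - 75.6 = 27.3 dB


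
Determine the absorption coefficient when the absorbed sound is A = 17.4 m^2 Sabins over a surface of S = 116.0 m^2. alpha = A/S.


Absorption coefficient = absorbed power / incident power
alpha = A / S = 17.4 / 116.0 = 0.15


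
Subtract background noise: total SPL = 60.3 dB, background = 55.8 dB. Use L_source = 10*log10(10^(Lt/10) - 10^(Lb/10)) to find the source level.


10^(60.3/10) = 1.07152e+06
10^(55.8/10) = 380189
Difference = 1.07152e+06 - 380189 = 691331
L_source = 10*log10(691331) = 58.397 dB


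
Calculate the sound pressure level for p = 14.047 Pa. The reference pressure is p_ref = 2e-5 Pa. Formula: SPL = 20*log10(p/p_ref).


p / p_ref = 14.047 / 2e-5 = 702350
SPL = 20 * log10(702350) = 116.93 dB


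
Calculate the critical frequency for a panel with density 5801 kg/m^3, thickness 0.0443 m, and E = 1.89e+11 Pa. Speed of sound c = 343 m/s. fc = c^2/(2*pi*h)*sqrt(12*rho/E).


12*rho/E = 12*5801/1.89e+11 = 3.68317e-07
sqrt(12*rho/E) = sqrt(3.68317e-07) = 0.000606891
c^2/(2*pi*h) = 343^2/(2*pi*0.0443) = 422673
fc = 422673 * 0.000606891 = 256.52 Hz


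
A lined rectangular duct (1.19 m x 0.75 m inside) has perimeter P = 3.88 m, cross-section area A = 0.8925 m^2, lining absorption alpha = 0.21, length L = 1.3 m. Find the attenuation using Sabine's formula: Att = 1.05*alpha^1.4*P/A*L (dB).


alpha^1.4 = 0.21^1.4 = 0.112488
Attenuation rate = 1.05 * alpha^1.4 * P / A
= 1.05 * 0.112488 * 3.88 / 0.8925 = 0.513475 dB/m
Total Att = 0.513475 * 1.3 = 0.66752 dB


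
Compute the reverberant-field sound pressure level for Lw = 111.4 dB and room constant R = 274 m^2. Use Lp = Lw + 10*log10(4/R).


4/R = 4/274 = 0.0145985
Lp = 111.4 + 10*log10(0.0145985) = 93.043 dB


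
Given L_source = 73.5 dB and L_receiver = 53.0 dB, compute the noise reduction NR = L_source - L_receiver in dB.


NR = L_source - L_receiver (difference between source and receiving room levels)
NR = 73.5 - 53.0 = 20.5 dB


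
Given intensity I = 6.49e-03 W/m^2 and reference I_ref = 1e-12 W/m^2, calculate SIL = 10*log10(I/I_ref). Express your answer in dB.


I / I_ref = 6.49e-03 / 1e-12 = 6.49e+09
SIL = 10 * log10(6.49e+09) = 98.122 dB


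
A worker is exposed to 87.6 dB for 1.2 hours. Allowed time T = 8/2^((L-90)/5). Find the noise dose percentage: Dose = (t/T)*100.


T_allowed = 8 / 2^((87.6 - 90)/5) = 11.1579 hr
Dose = 1.2 / 11.1579 * 100 = 10.755 %


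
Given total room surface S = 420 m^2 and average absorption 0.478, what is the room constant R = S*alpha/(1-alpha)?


R = 420 * 0.478 / (1 - 0.478) = 384.6 m^2


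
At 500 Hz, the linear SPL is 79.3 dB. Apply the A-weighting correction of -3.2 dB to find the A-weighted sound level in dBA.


A-weighting table: 500 Hz -> -3.2 dB correction
SPL_A = SPL + correction = 79.3 + (-3.2) = 76.1 dBA


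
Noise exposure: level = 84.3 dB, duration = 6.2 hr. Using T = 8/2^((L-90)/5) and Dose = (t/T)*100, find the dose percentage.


T_allowed = 8 / 2^((84.3 - 90)/5) = 17.6305 hr
Dose = 6.2 / 17.6305 * 100 = 35.166 %


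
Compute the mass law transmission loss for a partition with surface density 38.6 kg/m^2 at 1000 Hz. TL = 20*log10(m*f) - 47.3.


m * f = 38.6 * 1000 = 38600
20*log10(38600) = 91.7317 dB
TL = 91.7317 - 47.3 = 44.432 dB


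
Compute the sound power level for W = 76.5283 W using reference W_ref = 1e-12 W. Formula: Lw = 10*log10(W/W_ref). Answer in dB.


W / W_ref = 76.5283 / 1e-12 = 7.65283e+13
Lw = 10 * log10(7.65283e+13) = 138.84 dB


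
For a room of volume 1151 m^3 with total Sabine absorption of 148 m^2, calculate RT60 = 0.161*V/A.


RT60 = 0.161 * 1151 / 148 = 1.2521 s


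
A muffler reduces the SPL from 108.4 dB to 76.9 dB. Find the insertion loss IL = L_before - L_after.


Insertion loss = SPL without muffler - SPL with muffler
IL = 108.4 - 76.9 = 31.5 dB


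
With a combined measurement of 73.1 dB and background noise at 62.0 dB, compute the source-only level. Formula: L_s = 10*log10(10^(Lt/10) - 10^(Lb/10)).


10^(73.1/10) = 2.04174e+07
10^(62.0/10) = 1.58489e+06
Difference = 2.04174e+07 - 1.58489e+06 = 1.88325e+07
L_source = 10*log10(1.88325e+07) = 72.749 dB


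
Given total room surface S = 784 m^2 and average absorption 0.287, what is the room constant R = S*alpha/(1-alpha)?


R = 784 * 0.287 / (1 - 0.287) = 315.58 m^2


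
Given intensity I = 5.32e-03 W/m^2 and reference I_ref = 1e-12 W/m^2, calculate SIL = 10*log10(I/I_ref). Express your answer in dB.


I / I_ref = 5.32e-03 / 1e-12 = 5.32e+09
SIL = 10 * log10(5.32e+09) = 97.259 dB


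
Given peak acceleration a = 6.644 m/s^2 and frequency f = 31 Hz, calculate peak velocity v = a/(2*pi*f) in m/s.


omega = 2*pi*f = 2*pi*31 = 194.779 rad/s
v = a / omega = 6.644 / 194.779 = 0.03411 m/s


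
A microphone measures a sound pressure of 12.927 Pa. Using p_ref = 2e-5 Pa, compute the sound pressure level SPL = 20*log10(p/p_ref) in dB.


p / p_ref = 12.927 / 2e-5 = 646350
SPL = 20 * log10(646350) = 116.21 dB


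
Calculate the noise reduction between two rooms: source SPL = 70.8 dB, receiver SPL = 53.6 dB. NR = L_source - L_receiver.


NR = L_source - L_receiver (difference between source and receiving room levels)
NR = 70.8 - 53.6 = 17.2 dB


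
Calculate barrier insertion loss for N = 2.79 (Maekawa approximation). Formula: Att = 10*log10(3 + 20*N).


3 + 20*N = 3 + 20*2.79 = 58.8
Att = 10*log10(58.8) = 17.694 dB


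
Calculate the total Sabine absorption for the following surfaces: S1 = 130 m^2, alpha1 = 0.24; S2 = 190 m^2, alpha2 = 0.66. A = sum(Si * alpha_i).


130 * 0.24 = 31.2
190 * 0.66 = 125.4
A_total = 31.2 + 125.4 = 156.6 m^2


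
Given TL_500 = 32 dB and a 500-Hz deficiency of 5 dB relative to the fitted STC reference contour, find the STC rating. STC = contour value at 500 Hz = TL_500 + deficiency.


By ASTM E413, STC = value of the fitted reference contour at 500 Hz.
Contour value at 500 Hz = TL_500 + deficiency = 32 + 5 = 37
STC = 37


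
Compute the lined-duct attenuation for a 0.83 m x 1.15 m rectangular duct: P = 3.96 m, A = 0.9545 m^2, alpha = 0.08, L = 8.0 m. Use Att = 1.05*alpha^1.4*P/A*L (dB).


alpha^1.4 = 0.08^1.4 = 0.029129
Attenuation rate = 1.05 * alpha^1.4 * P / A
= 1.05 * 0.029129 * 3.96 / 0.9545 = 0.126892 dB/m
Total Att = 0.126892 * 8.0 = 1.0151 dB


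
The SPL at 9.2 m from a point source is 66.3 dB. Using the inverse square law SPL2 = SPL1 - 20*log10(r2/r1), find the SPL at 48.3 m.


r2/r1 = 48.3/9.2 = 5.25
Correction = 20*log10(5.25) = 14.4032 dB
SPL2 = 66.3 - 14.4032 = 51.897 dB


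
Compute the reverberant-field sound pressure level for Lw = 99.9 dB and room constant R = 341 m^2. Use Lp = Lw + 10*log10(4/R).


4/R = 4/341 = 0.0117302
Lp = 99.9 + 10*log10(0.0117302) = 80.593 dB


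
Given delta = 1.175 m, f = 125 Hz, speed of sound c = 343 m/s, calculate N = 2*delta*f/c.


N = 2*delta*f/c = 2*delta/lambda, where lambda = c/f
lambda = 343 / 125 = 2.744 m
N = 2 * 1.175 / 2.744 = 0.85641


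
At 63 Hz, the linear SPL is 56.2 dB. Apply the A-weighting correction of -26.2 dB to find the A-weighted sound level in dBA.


A-weighting table: 63 Hz -> -26.2 dB correction
SPL_A = SPL + correction = 56.2 + (-26.2) = 30 dBA


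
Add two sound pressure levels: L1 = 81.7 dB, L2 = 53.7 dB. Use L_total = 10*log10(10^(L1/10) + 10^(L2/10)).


10^(81.7/10) = 1.47911e+08
10^(53.7/10) = 234423
Sum = 1.47911e+08 + 234423 = 1.48145e+08
L_total = 10*log10(1.48145e+08) = 81.707 dB


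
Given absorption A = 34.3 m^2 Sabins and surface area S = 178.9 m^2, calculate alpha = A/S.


Absorption coefficient = absorbed power / incident power
alpha = A / S = 34.3 / 178.9 = 0.19173


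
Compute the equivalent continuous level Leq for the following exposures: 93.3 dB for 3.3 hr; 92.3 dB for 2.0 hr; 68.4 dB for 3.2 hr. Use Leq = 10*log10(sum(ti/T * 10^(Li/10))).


T_total = 3.3 + 2.0 + 3.2 = 8.5 hr
(3.3/8.5) * 10^(93.3/10) = 8.30032e+08
(2.0/8.5) * 10^(92.3/10) = 3.99587e+08
(3.2/8.5) * 10^(68.4/10) = 2.60454e+06
Sum = 8.30032e+08 + 3.99587e+08 + 2.60454e+06 = 1.23222e+09
Leq = 10*log10(1.23222e+09) = 90.907 dB


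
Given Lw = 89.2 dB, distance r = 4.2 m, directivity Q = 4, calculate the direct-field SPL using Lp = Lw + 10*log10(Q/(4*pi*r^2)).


4*pi*r^2 = 4*pi*4.2^2 = 221.671 m^2
Q / (4*pi*r^2) = 4 / 221.671 = 0.0180448
Lp = 89.2 + 10*log10(0.0180448) = 71.764 dB


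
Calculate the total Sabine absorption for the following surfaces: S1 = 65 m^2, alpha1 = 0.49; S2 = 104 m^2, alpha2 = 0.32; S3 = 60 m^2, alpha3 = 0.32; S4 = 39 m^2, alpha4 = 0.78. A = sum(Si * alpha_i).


65 * 0.49 = 31.85
104 * 0.32 = 33.28
60 * 0.32 = 19.2
39 * 0.78 = 30.42
A_total = 31.85 + 33.28 + 19.2 + 30.42 = 114.75 m^2


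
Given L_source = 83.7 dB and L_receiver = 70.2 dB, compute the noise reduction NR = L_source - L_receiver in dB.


NR = L_source - L_receiver (difference between source and receiving room levels)
NR = 83.7 - 70.2 = 13.5 dB


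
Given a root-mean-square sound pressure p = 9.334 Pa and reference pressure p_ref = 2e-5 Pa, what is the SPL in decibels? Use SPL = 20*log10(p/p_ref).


p / p_ref = 9.334 / 2e-5 = 466700
SPL = 20 * log10(466700) = 113.38 dB


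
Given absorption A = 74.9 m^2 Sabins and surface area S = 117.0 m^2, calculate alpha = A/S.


Absorption coefficient = absorbed power / incident power
alpha = A / S = 74.9 / 117.0 = 0.64017


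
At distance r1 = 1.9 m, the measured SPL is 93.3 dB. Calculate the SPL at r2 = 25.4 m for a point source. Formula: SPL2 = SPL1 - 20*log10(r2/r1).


r2/r1 = 25.4/1.9 = 13.3684
Correction = 20*log10(13.3684) = 22.5216 dB
SPL2 = 93.3 - 22.5216 = 70.778 dB


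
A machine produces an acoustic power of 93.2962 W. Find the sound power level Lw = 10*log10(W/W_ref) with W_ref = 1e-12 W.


W / W_ref = 93.2962 / 1e-12 = 9.32962e+13
Lw = 10 * log10(9.32962e+13) = 139.7 dB


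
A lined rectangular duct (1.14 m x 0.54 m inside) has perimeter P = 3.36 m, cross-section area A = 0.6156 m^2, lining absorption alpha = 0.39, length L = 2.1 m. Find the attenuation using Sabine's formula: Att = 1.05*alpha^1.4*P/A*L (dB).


alpha^1.4 = 0.39^1.4 = 0.267603
Attenuation rate = 1.05 * alpha^1.4 * P / A
= 1.05 * 0.267603 * 3.36 / 0.6156 = 1.53363 dB/m
Total Att = 1.53363 * 2.1 = 3.2206 dB


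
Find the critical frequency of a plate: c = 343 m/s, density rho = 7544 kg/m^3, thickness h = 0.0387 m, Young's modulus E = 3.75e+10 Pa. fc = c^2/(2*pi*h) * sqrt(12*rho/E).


12*rho/E = 12*7544/3.75e+10 = 2.41408e-06
sqrt(12*rho/E) = sqrt(2.41408e-06) = 0.00155373
c^2/(2*pi*h) = 343^2/(2*pi*0.0387) = 483835
fc = 483835 * 0.00155373 = 751.75 Hz


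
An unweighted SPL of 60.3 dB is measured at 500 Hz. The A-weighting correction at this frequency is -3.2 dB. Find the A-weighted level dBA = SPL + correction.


A-weighting table: 500 Hz -> -3.2 dB correction
SPL_A = SPL + correction = 60.3 + (-3.2) = 57.1 dBA


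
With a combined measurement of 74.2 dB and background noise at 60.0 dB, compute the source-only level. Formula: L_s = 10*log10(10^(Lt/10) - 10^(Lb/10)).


10^(74.2/10) = 2.63027e+07
10^(60.0/10) = 1e+06
Difference = 2.63027e+07 - 1e+06 = 2.53027e+07
L_source = 10*log10(2.53027e+07) = 74.032 dB


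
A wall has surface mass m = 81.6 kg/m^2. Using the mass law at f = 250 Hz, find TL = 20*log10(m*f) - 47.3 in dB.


m * f = 81.6 * 250 = 20400
20*log10(20400) = 86.1926 dB
TL = 86.1926 - 47.3 = 38.893 dB


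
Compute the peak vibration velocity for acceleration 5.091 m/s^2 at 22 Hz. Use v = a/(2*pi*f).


omega = 2*pi*f = 2*pi*22 = 138.23 rad/s
v = a / omega = 5.091 / 138.23 = 0.03683 m/s


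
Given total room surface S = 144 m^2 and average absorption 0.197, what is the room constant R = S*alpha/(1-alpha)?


R = 144 * 0.197 / (1 - 0.197) = 35.328 m^2


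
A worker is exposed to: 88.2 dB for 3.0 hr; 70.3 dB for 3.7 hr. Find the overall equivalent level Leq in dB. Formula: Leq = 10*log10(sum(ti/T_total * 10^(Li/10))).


T_total = 3.0 + 3.7 = 6.7 hr
(3.0/6.7) * 10^(88.2/10) = 2.95833e+08
(3.7/6.7) * 10^(70.3/10) = 5.91735e+06
Sum = 2.95833e+08 + 5.91735e+06 = 3.0175e+08
Leq = 10*log10(3.0175e+08) = 84.796 dB


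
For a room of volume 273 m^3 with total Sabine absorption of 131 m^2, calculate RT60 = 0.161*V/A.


RT60 = 0.161 * 273 / 131 = 0.33552 s


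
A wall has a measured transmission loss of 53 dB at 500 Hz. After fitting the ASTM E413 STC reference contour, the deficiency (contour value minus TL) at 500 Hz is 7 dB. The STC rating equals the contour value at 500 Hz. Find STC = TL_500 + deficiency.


By ASTM E413, STC = value of the fitted reference contour at 500 Hz.
Contour value at 500 Hz = TL_500 + deficiency = 53 + 7 = 60
STC = 60


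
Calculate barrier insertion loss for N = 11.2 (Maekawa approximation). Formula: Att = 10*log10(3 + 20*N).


3 + 20*N = 3 + 20*11.2 = 227
Att = 10*log10(227) = 23.56 dB


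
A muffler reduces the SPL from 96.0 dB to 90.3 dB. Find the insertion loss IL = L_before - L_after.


Insertion loss = SPL without muffler - SPL with muffler
IL = 96.0 - 90.3 = 5.7 dB


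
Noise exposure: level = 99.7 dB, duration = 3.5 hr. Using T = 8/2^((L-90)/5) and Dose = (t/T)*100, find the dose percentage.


T_allowed = 8 / 2^((99.7 - 90)/5) = 2.08493 hr
Dose = 3.5 / 2.08493 * 100 = 167.87 %


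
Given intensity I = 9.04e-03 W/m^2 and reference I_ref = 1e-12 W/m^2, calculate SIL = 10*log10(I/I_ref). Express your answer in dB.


I / I_ref = 9.04e-03 / 1e-12 = 9.04e+09
SIL = 10 * log10(9.04e+09) = 99.562 dB


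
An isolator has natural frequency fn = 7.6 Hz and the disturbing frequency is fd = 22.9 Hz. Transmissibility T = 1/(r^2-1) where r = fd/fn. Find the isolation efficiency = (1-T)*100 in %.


r = 22.9 / 7.6 = 3.01316
r^2 - 1 = 3.01316^2 - 1 = 8.07913
T = 1/8.07913 = 0.123776
Efficiency = (1 - 0.123776)*100 = 87.622 %


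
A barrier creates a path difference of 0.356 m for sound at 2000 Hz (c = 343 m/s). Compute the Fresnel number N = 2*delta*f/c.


N = 2*delta*f/c = 2*delta/lambda, where lambda = c/f
lambda = 343 / 2000 = 0.1715 m
N = 2 * 0.356 / 0.1715 = 4.1516


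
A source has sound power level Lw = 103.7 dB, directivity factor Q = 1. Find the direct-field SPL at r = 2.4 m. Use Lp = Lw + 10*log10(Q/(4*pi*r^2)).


4*pi*r^2 = 4*pi*2.4^2 = 72.3823 m^2
Q / (4*pi*r^2) = 1 / 72.3823 = 0.0138155
Lp = 103.7 + 10*log10(0.0138155) = 85.104 dB


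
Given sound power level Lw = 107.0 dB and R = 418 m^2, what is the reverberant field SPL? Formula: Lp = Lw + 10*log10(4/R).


4/R = 4/418 = 0.00956938
Lp = 107.0 + 10*log10(0.00956938) = 86.809 dB


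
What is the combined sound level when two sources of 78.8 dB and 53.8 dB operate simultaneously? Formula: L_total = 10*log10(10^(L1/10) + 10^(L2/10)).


10^(78.8/10) = 7.58578e+07
10^(53.8/10) = 239883
Sum = 7.58578e+07 + 239883 = 7.60977e+07
L_total = 10*log10(7.60977e+07) = 78.814 dB


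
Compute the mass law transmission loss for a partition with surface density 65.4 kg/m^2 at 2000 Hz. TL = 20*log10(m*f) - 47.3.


m * f = 65.4 * 2000 = 130800
20*log10(130800) = 102.332 dB
TL = 102.332 - 47.3 = 55.032 dB


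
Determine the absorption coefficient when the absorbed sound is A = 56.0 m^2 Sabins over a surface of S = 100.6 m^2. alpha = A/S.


Absorption coefficient = absorbed power / incident power
alpha = A / S = 56.0 / 100.6 = 0.55666


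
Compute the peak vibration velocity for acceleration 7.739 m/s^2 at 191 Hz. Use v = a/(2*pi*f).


omega = 2*pi*f = 2*pi*191 = 1200.09 rad/s
v = a / omega = 7.739 / 1200.09 = 0.0064487 m/s


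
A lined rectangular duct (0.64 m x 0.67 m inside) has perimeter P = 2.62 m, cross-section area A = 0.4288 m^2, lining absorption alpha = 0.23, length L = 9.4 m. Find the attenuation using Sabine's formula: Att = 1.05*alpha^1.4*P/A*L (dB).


alpha^1.4 = 0.23^1.4 = 0.127767
Attenuation rate = 1.05 * alpha^1.4 * P / A
= 1.05 * 0.127767 * 2.62 / 0.4288 = 0.819699 dB/m
Total Att = 0.819699 * 9.4 = 7.7052 dB


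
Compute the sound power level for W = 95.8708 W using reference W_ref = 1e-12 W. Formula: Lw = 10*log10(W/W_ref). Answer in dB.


W / W_ref = 95.8708 / 1e-12 = 9.58708e+13
Lw = 10 * log10(9.58708e+13) = 139.82 dB


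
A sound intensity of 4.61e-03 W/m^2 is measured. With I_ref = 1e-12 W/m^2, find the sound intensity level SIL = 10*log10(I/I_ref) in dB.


I / I_ref = 4.61e-03 / 1e-12 = 4.61e+09
SIL = 10 * log10(4.61e+09) = 96.637 dB


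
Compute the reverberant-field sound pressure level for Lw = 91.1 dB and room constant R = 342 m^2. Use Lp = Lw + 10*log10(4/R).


4/R = 4/342 = 0.0116959
Lp = 91.1 + 10*log10(0.0116959) = 71.78 dB


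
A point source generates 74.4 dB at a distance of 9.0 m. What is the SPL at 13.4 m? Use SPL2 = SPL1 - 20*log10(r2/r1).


r2/r1 = 13.4/9.0 = 1.48889
Correction = 20*log10(1.48889) = 3.45725 dB
SPL2 = 74.4 - 3.45725 = 70.943 dB


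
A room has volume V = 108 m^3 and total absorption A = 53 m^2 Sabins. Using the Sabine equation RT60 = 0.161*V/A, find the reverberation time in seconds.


RT60 = 0.161 * 108 / 53 = 0.32808 s


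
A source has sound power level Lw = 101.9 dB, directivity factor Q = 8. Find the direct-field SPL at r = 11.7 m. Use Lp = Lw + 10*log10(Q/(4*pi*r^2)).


4*pi*r^2 = 4*pi*11.7^2 = 1720.21 m^2
Q / (4*pi*r^2) = 8 / 1720.21 = 0.00465059
Lp = 101.9 + 10*log10(0.00465059) = 78.575 dB


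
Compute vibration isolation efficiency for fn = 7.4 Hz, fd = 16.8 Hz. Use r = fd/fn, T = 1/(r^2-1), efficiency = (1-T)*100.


r = 16.8 / 7.4 = 2.27027
r^2 - 1 = 2.27027^2 - 1 = 4.15413
T = 1/4.15413 = 0.240724
Efficiency = (1 - 0.240724)*100 = 75.928 %


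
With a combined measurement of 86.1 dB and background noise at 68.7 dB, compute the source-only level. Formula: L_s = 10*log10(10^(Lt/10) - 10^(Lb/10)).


10^(86.1/10) = 4.0738e+08
10^(68.7/10) = 7.4131e+06
Difference = 4.0738e+08 - 7.4131e+06 = 3.99967e+08
L_source = 10*log10(3.99967e+08) = 86.02 dB


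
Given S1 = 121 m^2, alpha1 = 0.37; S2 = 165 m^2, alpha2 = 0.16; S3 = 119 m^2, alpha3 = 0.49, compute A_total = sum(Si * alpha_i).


121 * 0.37 = 44.77
165 * 0.16 = 26.4
119 * 0.49 = 58.31
A_total = 44.77 + 26.4 + 58.31 = 129.48 m^2


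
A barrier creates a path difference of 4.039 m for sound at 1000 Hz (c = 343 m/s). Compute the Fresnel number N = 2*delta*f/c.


N = 2*delta*f/c = 2*delta/lambda, where lambda = c/f
lambda = 343 / 1000 = 0.343 m
N = 2 * 4.039 / 0.343 = 23.551


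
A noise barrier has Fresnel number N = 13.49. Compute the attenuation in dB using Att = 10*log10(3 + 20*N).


3 + 20*N = 3 + 20*13.49 = 272.8
Att = 10*log10(272.8) = 24.358 dB


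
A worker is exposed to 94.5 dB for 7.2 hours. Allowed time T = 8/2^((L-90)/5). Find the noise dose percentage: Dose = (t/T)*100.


T_allowed = 8 / 2^((94.5 - 90)/5) = 4.28709 hr
Dose = 7.2 / 4.28709 * 100 = 167.95 %


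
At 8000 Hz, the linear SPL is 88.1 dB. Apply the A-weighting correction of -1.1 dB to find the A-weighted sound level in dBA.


A-weighting table: 8000 Hz -> -1.1 dB correction
SPL_A = SPL + correction = 88.1 + (-1.1) = 87 dBA


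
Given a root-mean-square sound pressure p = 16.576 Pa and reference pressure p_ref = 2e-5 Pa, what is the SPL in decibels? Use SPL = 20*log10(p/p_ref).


p / p_ref = 16.576 / 2e-5 = 828800
SPL = 20 * log10(828800) = 118.37 dB


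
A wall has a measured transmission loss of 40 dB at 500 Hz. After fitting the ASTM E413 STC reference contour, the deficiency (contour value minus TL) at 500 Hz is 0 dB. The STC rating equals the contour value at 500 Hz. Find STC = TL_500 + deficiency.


By ASTM E413, STC = value of the fitted reference contour at 500 Hz.
Contour value at 500 Hz = TL_500 + deficiency = 40 + 0 = 40
STC = 40


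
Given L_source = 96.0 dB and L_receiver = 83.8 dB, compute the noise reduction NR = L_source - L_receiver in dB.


NR = L_source - L_receiver (difference between source and receiving room levels)
NR = 96.0 - 83.8 = 12.2 dB


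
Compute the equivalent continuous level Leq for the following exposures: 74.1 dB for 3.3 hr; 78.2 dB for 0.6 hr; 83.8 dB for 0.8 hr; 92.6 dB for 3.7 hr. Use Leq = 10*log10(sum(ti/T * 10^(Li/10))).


T_total = 3.3 + 0.6 + 0.8 + 3.7 = 8.4 hr
(3.3/8.4) * 10^(74.1/10) = 1.0098e+07
(0.6/8.4) * 10^(78.2/10) = 4.71924e+06
(0.8/8.4) * 10^(83.8/10) = 2.2846e+07
(3.7/8.4) * 10^(92.6/10) = 8.01535e+08
Sum = 1.0098e+07 + 4.71924e+06 + 2.2846e+07 + 8.01535e+08 = 8.39198e+08
Leq = 10*log10(8.39198e+08) = 89.239 dB


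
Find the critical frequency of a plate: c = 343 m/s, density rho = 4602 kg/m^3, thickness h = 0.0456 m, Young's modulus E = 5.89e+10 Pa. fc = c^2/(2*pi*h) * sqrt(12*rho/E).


12*rho/E = 12*4602/5.89e+10 = 9.37589e-07
sqrt(12*rho/E) = sqrt(9.37589e-07) = 0.000968292
c^2/(2*pi*h) = 343^2/(2*pi*0.0456) = 410623
fc = 410623 * 0.000968292 = 397.6 Hz


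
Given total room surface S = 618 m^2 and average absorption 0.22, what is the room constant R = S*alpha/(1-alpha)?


R = 618 * 0.22 / (1 - 0.22) = 174.31 m^2


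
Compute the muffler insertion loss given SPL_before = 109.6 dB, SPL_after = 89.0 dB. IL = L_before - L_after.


Insertion loss = SPL without muffler - SPL with muffler
IL = 109.6 - 89.0 = 20.6 dB


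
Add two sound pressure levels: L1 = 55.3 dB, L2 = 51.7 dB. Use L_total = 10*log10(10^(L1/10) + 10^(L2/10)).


10^(55.3/10) = 338844
10^(51.7/10) = 147911
Sum = 338844 + 147911 = 486755
L_total = 10*log10(486755) = 56.873 dB


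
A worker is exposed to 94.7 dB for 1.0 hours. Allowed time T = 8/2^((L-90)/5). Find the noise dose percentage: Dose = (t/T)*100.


T_allowed = 8 / 2^((94.7 - 90)/5) = 4.16986 hr
Dose = 1.0 / 4.16986 * 100 = 23.982 %


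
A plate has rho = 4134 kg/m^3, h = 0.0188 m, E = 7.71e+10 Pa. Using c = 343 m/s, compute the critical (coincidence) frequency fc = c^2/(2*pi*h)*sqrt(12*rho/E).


12*rho/E = 12*4134/7.71e+10 = 6.43424e-07
sqrt(12*rho/E) = sqrt(6.43424e-07) = 0.000802137
c^2/(2*pi*h) = 343^2/(2*pi*0.0188) = 995980
fc = 995980 * 0.000802137 = 798.91 Hz


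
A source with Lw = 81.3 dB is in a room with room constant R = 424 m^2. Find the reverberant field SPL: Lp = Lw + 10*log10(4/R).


4/R = 4/424 = 0.00943396
Lp = 81.3 + 10*log10(0.00943396) = 61.047 dB


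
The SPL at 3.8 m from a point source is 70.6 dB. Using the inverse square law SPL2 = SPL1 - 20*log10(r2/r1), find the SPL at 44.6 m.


r2/r1 = 44.6/3.8 = 11.7368
Correction = 20*log10(11.7368) = 21.391 dB
SPL2 = 70.6 - 21.391 = 49.209 dB


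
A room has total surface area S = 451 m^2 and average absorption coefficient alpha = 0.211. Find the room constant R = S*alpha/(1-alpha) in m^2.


R = 451 * 0.211 / (1 - 0.211) = 120.61 m^2


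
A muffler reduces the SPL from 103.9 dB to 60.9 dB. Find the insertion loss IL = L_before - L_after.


Insertion loss = SPL without muffler - SPL with muffler
IL = 103.9 - 60.9 = 43 dB


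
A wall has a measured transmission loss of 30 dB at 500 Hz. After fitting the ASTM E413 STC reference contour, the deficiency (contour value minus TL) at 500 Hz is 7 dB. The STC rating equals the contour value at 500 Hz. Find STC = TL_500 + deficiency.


By ASTM E413, STC = value of the fitted reference contour at 500 Hz.
Contour value at 500 Hz = TL_500 + deficiency = 30 + 7 = 37
STC = 37


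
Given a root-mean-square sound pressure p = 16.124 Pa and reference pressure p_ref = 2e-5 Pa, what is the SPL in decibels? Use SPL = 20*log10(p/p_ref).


p / p_ref = 16.124 / 2e-5 = 806200
SPL = 20 * log10(806200) = 118.13 dB


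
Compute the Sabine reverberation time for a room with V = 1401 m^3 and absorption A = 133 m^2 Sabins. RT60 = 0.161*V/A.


RT60 = 0.161 * 1401 / 133 = 1.6959 s


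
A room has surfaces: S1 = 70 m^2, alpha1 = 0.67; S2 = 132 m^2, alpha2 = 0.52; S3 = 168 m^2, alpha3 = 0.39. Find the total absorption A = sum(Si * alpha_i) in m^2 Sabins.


70 * 0.67 = 46.9
132 * 0.52 = 68.64
168 * 0.39 = 65.52
A_total = 46.9 + 68.64 + 65.52 = 181.06 m^2


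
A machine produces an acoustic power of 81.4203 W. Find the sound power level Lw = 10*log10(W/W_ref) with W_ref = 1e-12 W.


W / W_ref = 81.4203 / 1e-12 = 8.14203e+13
Lw = 10 * log10(8.14203e+13) = 139.11 dB


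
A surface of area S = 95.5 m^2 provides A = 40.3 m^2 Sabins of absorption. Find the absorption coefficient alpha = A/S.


Absorption coefficient = absorbed power / incident power
alpha = A / S = 40.3 / 95.5 = 0.42199


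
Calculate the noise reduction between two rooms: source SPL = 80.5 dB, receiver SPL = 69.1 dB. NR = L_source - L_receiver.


NR = L_source - L_receiver (difference between source and receiving room levels)
NR = 80.5 - 69.1 = 11.4 dB


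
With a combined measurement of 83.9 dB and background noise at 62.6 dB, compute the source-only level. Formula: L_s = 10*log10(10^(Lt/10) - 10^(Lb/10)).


10^(83.9/10) = 2.45471e+08
10^(62.6/10) = 1.8197e+06
Difference = 2.45471e+08 - 1.8197e+06 = 2.43651e+08
L_source = 10*log10(2.43651e+08) = 83.868 dB


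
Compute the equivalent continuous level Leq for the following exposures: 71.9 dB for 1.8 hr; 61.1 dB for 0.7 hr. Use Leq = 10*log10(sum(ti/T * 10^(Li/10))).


T_total = 1.8 + 0.7 = 2.5 hr
(1.8/2.5) * 10^(71.9/10) = 1.11515e+07
(0.7/2.5) * 10^(61.1/10) = 360710
Sum = 1.11515e+07 + 360710 = 1.15122e+07
Leq = 10*log10(1.15122e+07) = 70.612 dB


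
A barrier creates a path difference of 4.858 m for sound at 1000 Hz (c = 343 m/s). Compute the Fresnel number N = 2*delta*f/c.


N = 2*delta*f/c = 2*delta/lambda, where lambda = c/f
lambda = 343 / 1000 = 0.343 m
N = 2 * 4.858 / 0.343 = 28.327


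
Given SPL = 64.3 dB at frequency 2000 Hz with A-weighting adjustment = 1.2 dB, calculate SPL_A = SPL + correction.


A-weighting table: 2000 Hz -> 1.2 dB correction
SPL_A = SPL + correction = 64.3 + (1.2) = 65.5 dBA


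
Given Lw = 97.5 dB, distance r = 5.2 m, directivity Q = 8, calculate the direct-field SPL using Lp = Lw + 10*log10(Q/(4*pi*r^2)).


4*pi*r^2 = 4*pi*5.2^2 = 339.795 m^2
Q / (4*pi*r^2) = 8 / 339.795 = 0.0235436
Lp = 97.5 + 10*log10(0.0235436) = 81.219 dB


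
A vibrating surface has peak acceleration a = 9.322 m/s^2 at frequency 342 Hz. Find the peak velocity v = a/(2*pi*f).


omega = 2*pi*f = 2*pi*342 = 2148.85 rad/s
v = a / omega = 9.322 / 2148.85 = 0.0043381 m/s


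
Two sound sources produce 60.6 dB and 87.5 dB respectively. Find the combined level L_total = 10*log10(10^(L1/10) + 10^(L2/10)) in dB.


10^(60.6/10) = 1.14815e+06
10^(87.5/10) = 5.62341e+08
Sum = 1.14815e+06 + 5.62341e+08 = 5.63489e+08
L_total = 10*log10(5.63489e+08) = 87.509 dB


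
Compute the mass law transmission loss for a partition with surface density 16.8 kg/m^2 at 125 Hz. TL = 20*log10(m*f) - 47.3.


m * f = 16.8 * 125 = 2100
20*log10(2100) = 66.4444 dB
TL = 66.4444 - 47.3 = 19.144 dB


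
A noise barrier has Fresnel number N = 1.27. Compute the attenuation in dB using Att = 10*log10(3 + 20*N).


3 + 20*N = 3 + 20*1.27 = 28.4
Att = 10*log10(28.4) = 14.533 dB


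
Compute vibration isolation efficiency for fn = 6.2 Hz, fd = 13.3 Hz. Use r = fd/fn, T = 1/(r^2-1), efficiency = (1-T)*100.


r = 13.3 / 6.2 = 2.14516
r^2 - 1 = 2.14516^2 - 1 = 3.60171
T = 1/3.60171 = 0.277646
Efficiency = (1 - 0.277646)*100 = 72.235 %


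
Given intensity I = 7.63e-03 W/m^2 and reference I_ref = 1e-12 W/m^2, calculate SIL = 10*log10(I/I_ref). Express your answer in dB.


I / I_ref = 7.63e-03 / 1e-12 = 7.63e+09
SIL = 10 * log10(7.63e+09) = 98.825 dB


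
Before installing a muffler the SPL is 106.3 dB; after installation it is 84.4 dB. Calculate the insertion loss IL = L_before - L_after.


Insertion loss = SPL without muffler - SPL with muffler
IL = 106.3 - 84.4 = 21.9 dB


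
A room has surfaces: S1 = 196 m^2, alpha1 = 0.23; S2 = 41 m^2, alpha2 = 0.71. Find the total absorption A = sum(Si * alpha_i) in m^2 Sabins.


196 * 0.23 = 45.08
41 * 0.71 = 29.11
A_total = 45.08 + 29.11 = 74.19 m^2


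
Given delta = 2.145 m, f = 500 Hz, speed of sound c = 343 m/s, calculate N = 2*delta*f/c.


N = 2*delta*f/c = 2*delta/lambda, where lambda = c/f
lambda = 343 / 500 = 0.686 m
N = 2 * 2.145 / 0.686 = 6.2536


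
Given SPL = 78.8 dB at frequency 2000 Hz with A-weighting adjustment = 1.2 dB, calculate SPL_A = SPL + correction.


A-weighting table: 2000 Hz -> 1.2 dB correction
SPL_A = SPL + correction = 78.8 + (1.2) = 80 dBA


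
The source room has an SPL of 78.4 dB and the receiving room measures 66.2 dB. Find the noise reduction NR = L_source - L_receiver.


NR = L_source - L_receiver (difference between source and receiving room levels)
NR = 78.4 - 66.2 = 12.2 dB


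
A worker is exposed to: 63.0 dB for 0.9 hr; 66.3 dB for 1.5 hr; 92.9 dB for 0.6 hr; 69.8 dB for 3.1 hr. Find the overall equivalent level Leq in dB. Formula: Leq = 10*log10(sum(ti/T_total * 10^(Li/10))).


T_total = 0.9 + 1.5 + 0.6 + 3.1 = 6.1 hr
(0.9/6.1) * 10^(63.0/10) = 294383
(1.5/6.1) * 10^(66.3/10) = 1.04897e+06
(0.6/6.1) * 10^(92.9/10) = 1.91788e+08
(3.1/6.1) * 10^(69.8/10) = 4.85324e+06
Sum = 294383 + 1.04897e+06 + 1.91788e+08 + 4.85324e+06 = 1.97985e+08
Leq = 10*log10(1.97985e+08) = 82.966 dB


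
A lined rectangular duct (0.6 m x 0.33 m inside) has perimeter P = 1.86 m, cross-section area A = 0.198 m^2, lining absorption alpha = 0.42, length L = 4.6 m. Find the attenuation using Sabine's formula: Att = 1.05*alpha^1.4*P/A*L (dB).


alpha^1.4 = 0.42^1.4 = 0.296858
Attenuation rate = 1.05 * alpha^1.4 * P / A
= 1.05 * 0.296858 * 1.86 / 0.198 = 2.9281 dB/m
Total Att = 2.9281 * 4.6 = 13.469 dB


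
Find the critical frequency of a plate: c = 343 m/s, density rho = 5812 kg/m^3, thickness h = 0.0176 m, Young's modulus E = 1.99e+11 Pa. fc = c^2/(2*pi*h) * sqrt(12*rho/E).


12*rho/E = 12*5812/1.99e+11 = 3.50472e-07
sqrt(12*rho/E) = sqrt(3.50472e-07) = 0.000592007
c^2/(2*pi*h) = 343^2/(2*pi*0.0176) = 1.06389e+06
fc = 1.06389e+06 * 0.000592007 = 629.83 Hz


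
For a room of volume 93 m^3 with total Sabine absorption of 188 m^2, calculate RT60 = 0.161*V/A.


RT60 = 0.161 * 93 / 188 = 0.079644 s


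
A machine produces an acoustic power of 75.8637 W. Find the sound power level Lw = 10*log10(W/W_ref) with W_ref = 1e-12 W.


W / W_ref = 75.8637 / 1e-12 = 7.58637e+13
Lw = 10 * log10(7.58637e+13) = 138.8 dB


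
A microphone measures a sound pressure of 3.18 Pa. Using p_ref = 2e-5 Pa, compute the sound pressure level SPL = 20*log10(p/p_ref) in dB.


p / p_ref = 3.18 / 2e-5 = 159000
SPL = 20 * log10(159000) = 104.03 dB


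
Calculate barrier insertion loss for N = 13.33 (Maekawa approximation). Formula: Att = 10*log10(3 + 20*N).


3 + 20*N = 3 + 20*13.33 = 269.6
Att = 10*log10(269.6) = 24.307 dB


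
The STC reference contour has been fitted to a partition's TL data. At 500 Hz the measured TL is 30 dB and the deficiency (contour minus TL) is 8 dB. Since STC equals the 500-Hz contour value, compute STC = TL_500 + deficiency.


By ASTM E413, STC = value of the fitted reference contour at 500 Hz.
Contour value at 500 Hz = TL_500 + deficiency = 30 + 8 = 38
STC = 38


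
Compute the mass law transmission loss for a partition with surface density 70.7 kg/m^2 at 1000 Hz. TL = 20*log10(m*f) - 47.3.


m * f = 70.7 * 1000 = 70700
20*log10(70700) = 96.9884 dB
TL = 96.9884 - 47.3 = 49.688 dB


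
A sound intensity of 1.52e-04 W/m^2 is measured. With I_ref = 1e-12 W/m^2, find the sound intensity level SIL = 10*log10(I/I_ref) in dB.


I / I_ref = 1.52e-04 / 1e-12 = 1.52e+08
SIL = 10 * log10(1.52e+08) = 81.818 dB


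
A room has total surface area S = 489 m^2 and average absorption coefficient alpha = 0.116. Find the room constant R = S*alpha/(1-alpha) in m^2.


R = 489 * 0.116 / (1 - 0.116) = 64.167 m^2


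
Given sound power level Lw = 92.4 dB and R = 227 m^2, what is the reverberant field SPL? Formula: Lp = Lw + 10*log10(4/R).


4/R = 4/227 = 0.0176211
Lp = 92.4 + 10*log10(0.0176211) = 74.86 dB


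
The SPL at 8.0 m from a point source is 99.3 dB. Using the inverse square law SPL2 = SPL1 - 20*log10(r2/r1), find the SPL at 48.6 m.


r2/r1 = 48.6/8.0 = 6.075
Correction = 20*log10(6.075) = 15.6709 dB
SPL2 = 99.3 - 15.6709 = 83.629 dB


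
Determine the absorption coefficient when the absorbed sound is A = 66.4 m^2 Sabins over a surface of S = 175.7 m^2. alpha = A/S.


Absorption coefficient = absorbed power / incident power
alpha = A / S = 66.4 / 175.7 = 0.37792


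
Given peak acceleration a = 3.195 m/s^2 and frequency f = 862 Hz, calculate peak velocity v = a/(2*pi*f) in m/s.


omega = 2*pi*f = 2*pi*862 = 5416.11 rad/s
v = a / omega = 3.195 / 5416.11 = 0.00058991 m/s


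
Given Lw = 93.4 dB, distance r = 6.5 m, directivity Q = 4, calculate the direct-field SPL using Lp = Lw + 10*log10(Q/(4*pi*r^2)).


4*pi*r^2 = 4*pi*6.5^2 = 530.929 m^2
Q / (4*pi*r^2) = 4 / 530.929 = 0.00753396
Lp = 93.4 + 10*log10(0.00753396) = 72.17 dB


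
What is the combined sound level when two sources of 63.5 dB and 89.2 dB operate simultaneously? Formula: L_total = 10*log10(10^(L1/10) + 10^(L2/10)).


10^(63.5/10) = 2.23872e+06
10^(89.2/10) = 8.31764e+08
Sum = 2.23872e+06 + 8.31764e+08 = 8.34003e+08
L_total = 10*log10(8.34003e+08) = 89.212 dB


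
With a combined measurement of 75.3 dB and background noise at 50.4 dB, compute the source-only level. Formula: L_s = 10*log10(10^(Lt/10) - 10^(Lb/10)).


10^(75.3/10) = 3.38844e+07
10^(50.4/10) = 109648
Difference = 3.38844e+07 - 109648 = 3.37748e+07
L_source = 10*log10(3.37748e+07) = 75.286 dB


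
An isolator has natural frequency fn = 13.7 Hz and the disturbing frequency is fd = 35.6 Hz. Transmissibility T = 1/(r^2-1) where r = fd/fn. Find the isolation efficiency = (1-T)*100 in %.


r = 35.6 / 13.7 = 2.59854
r^2 - 1 = 2.59854^2 - 1 = 5.75241
T = 1/5.75241 = 0.17384
Efficiency = (1 - 0.17384)*100 = 82.616 %


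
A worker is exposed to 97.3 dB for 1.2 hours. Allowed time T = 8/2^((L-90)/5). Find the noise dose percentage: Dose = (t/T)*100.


T_allowed = 8 / 2^((97.3 - 90)/5) = 2.90795 hr
Dose = 1.2 / 2.90795 * 100 = 41.266 %


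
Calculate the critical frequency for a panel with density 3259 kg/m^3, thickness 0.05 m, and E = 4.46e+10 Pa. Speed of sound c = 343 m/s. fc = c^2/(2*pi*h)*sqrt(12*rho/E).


12*rho/E = 12*3259/4.46e+10 = 8.76861e-07
sqrt(12*rho/E) = sqrt(8.76861e-07) = 0.000936409
c^2/(2*pi*h) = 343^2/(2*pi*0.05) = 374488
fc = 374488 * 0.000936409 = 350.67 Hz


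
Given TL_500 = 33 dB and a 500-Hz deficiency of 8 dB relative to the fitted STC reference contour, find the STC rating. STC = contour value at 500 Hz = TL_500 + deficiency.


By ASTM E413, STC = value of the fitted reference contour at 500 Hz.
Contour value at 500 Hz = TL_500 + deficiency = 33 + 8 = 41
STC = 41


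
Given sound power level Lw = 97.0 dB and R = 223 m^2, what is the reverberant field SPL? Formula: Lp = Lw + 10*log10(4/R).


4/R = 4/223 = 0.0179372
Lp = 97.0 + 10*log10(0.0179372) = 79.538 dB


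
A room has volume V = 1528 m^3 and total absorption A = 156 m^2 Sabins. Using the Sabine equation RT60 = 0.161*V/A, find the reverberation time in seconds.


RT60 = 0.161 * 1528 / 156 = 1.577 s


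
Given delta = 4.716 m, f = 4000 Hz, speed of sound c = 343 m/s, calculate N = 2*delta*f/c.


N = 2*delta*f/c = 2*delta/lambda, where lambda = c/f
lambda = 343 / 4000 = 0.08575 m
N = 2 * 4.716 / 0.08575 = 109.99
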